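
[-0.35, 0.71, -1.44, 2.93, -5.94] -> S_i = -0.35*(-2.03)^i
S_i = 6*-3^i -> [6, -18, 54, -162, 486]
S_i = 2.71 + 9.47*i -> [2.71, 12.18, 21.65, 31.12, 40.59]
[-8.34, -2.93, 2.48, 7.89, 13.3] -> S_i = -8.34 + 5.41*i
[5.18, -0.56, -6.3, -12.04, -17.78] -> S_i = 5.18 + -5.74*i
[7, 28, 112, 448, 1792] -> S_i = 7*4^i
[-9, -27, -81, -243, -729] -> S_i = -9*3^i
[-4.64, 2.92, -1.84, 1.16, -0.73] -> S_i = -4.64*(-0.63)^i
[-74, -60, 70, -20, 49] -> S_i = Random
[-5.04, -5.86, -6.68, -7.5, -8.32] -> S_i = -5.04 + -0.82*i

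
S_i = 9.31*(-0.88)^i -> [9.31, -8.19, 7.21, -6.34, 5.58]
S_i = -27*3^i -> [-27, -81, -243, -729, -2187]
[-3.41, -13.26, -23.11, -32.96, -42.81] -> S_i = -3.41 + -9.85*i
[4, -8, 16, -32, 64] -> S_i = 4*-2^i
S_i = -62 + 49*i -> [-62, -13, 36, 85, 134]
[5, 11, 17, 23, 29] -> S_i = 5 + 6*i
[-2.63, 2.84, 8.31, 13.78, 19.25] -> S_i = -2.63 + 5.47*i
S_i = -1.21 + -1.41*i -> [-1.21, -2.62, -4.03, -5.44, -6.85]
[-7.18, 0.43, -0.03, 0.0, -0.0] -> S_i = -7.18*(-0.06)^i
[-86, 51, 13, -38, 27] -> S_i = Random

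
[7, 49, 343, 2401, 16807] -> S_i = 7*7^i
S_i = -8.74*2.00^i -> [-8.74, -17.48, -34.96, -69.92, -139.84]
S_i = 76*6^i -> [76, 456, 2736, 16416, 98496]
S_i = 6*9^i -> [6, 54, 486, 4374, 39366]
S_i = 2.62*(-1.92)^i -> [2.62, -5.03, 9.66, -18.54, 35.6]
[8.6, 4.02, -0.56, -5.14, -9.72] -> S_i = 8.60 + -4.58*i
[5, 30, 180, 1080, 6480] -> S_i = 5*6^i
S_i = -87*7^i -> [-87, -609, -4263, -29841, -208887]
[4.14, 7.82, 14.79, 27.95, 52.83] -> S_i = 4.14*1.89^i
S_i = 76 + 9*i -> [76, 85, 94, 103, 112]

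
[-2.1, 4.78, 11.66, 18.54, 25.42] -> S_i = -2.10 + 6.88*i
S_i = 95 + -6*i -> [95, 89, 83, 77, 71]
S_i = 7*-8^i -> [7, -56, 448, -3584, 28672]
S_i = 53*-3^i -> [53, -159, 477, -1431, 4293]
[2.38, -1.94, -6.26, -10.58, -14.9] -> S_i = 2.38 + -4.32*i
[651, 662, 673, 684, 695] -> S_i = 651 + 11*i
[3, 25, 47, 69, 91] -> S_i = 3 + 22*i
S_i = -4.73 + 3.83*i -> [-4.73, -0.9, 2.93, 6.76, 10.59]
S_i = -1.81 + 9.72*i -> [-1.81, 7.91, 17.63, 27.35, 37.07]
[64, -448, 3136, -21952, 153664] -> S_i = 64*-7^i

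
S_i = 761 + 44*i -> [761, 805, 849, 893, 937]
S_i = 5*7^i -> [5, 35, 245, 1715, 12005]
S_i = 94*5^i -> [94, 470, 2350, 11750, 58750]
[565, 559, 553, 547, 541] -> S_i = 565 + -6*i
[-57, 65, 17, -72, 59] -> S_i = Random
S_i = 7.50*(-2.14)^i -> [7.5, -16.05, 34.35, -73.5, 157.3]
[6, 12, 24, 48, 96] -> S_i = 6*2^i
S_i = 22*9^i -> [22, 198, 1782, 16038, 144342]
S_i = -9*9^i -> [-9, -81, -729, -6561, -59049]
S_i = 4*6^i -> [4, 24, 144, 864, 5184]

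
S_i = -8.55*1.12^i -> [-8.55, -9.58, -10.73, -12.01, -13.45]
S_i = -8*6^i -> [-8, -48, -288, -1728, -10368]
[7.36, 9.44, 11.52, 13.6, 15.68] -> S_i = 7.36 + 2.08*i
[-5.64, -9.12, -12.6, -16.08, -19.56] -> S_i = -5.64 + -3.48*i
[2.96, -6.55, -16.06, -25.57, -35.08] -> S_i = 2.96 + -9.51*i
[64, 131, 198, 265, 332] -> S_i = 64 + 67*i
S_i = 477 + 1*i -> [477, 478, 479, 480, 481]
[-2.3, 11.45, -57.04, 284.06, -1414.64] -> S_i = -2.30*(-4.98)^i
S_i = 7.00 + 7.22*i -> [7.0, 14.22, 21.44, 28.66, 35.88]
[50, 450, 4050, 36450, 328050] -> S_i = 50*9^i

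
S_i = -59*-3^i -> [-59, 177, -531, 1593, -4779]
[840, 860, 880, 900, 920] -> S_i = 840 + 20*i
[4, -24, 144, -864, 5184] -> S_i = 4*-6^i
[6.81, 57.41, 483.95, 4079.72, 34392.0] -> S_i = 6.81*8.43^i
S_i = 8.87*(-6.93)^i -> [8.87, -61.47, 425.98, -2952.05, 20457.69]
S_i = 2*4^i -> [2, 8, 32, 128, 512]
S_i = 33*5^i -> [33, 165, 825, 4125, 20625]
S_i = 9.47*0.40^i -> [9.47, 3.79, 1.52, 0.61, 0.24]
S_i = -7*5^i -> [-7, -35, -175, -875, -4375]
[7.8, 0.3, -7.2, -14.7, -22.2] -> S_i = 7.80 + -7.50*i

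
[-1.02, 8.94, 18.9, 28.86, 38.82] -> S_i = -1.02 + 9.96*i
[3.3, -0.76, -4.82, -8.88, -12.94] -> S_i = 3.30 + -4.06*i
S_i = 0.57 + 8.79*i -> [0.57, 9.36, 18.15, 26.94, 35.73]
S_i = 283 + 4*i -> [283, 287, 291, 295, 299]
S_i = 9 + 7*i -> [9, 16, 23, 30, 37]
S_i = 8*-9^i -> [8, -72, 648, -5832, 52488]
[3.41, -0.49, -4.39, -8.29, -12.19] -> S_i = 3.41 + -3.90*i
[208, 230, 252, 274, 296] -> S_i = 208 + 22*i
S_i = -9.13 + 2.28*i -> [-9.13, -6.85, -4.57, -2.29, -0.01]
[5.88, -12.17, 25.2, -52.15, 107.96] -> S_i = 5.88*(-2.07)^i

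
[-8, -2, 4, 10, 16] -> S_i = -8 + 6*i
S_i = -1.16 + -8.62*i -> [-1.16, -9.78, -18.4, -27.02, -35.64]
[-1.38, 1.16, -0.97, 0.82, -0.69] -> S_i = -1.38*(-0.84)^i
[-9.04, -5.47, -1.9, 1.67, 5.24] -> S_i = -9.04 + 3.57*i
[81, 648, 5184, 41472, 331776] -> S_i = 81*8^i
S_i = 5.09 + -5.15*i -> [5.09, -0.06, -5.21, -10.36, -15.51]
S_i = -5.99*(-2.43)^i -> [-5.99, 14.56, -35.37, 85.95, -208.86]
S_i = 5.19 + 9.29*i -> [5.19, 14.48, 23.77, 33.06, 42.35]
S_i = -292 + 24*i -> [-292, -268, -244, -220, -196]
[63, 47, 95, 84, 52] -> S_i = Random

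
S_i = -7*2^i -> [-7, -14, -28, -56, -112]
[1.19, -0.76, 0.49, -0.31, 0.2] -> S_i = 1.19*(-0.64)^i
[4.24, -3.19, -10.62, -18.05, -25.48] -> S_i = 4.24 + -7.43*i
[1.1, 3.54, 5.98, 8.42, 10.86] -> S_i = 1.10 + 2.44*i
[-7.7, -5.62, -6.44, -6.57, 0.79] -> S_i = Random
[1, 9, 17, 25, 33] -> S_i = 1 + 8*i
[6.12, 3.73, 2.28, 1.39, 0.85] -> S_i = 6.12*0.61^i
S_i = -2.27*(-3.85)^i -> [-2.27, 8.74, -33.65, 129.54, -498.73]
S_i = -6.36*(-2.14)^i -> [-6.36, 13.61, -29.13, 62.33, -133.39]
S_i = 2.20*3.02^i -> [2.2, 6.64, 20.06, 60.6, 183.0]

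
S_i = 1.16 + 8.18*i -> [1.16, 9.34, 17.52, 25.7, 33.88]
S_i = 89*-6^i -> [89, -534, 3204, -19224, 115344]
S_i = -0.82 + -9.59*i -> [-0.82, -10.41, -20.0, -29.59, -39.18]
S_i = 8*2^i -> [8, 16, 32, 64, 128]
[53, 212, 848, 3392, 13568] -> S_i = 53*4^i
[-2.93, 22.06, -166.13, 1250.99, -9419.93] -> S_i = -2.93*(-7.53)^i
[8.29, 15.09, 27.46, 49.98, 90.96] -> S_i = 8.29*1.82^i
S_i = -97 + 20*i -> [-97, -77, -57, -37, -17]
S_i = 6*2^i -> [6, 12, 24, 48, 96]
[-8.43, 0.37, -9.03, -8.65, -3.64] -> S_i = Random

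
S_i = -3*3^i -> [-3, -9, -27, -81, -243]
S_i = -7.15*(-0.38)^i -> [-7.15, 2.72, -1.03, 0.39, -0.15]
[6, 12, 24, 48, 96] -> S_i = 6*2^i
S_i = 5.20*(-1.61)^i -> [5.2, -8.37, 13.48, -21.7, 34.94]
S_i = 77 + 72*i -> [77, 149, 221, 293, 365]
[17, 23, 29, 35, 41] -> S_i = 17 + 6*i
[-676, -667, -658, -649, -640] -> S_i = -676 + 9*i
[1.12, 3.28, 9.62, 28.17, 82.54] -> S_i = 1.12*2.93^i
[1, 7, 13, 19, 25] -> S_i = 1 + 6*i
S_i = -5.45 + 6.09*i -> [-5.45, 0.64, 6.73, 12.82, 18.91]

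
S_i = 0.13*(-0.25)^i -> [0.13, -0.03, 0.01, -0.0, 0.0]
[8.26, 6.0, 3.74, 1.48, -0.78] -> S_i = 8.26 + -2.26*i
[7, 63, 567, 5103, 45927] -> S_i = 7*9^i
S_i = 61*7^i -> [61, 427, 2989, 20923, 146461]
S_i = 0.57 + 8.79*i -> [0.57, 9.36, 18.15, 26.94, 35.73]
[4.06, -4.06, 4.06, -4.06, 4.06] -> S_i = 4.06*(-1.00)^i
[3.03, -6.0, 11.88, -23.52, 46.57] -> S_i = 3.03*(-1.98)^i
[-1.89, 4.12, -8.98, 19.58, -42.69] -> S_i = -1.89*(-2.18)^i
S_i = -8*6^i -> [-8, -48, -288, -1728, -10368]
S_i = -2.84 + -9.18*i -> [-2.84, -12.02, -21.2, -30.38, -39.56]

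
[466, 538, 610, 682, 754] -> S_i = 466 + 72*i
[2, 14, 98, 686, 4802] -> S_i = 2*7^i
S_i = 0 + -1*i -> [0, -1, -2, -3, -4]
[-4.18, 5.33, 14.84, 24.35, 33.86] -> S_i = -4.18 + 9.51*i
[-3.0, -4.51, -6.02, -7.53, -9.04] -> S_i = -3.00 + -1.51*i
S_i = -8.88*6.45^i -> [-8.88, -57.28, -369.43, -2382.82, -15369.22]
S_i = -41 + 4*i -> [-41, -37, -33, -29, -25]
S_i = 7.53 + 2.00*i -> [7.53, 9.53, 11.53, 13.53, 15.53]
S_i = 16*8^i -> [16, 128, 1024, 8192, 65536]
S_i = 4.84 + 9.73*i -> [4.84, 14.57, 24.3, 34.03, 43.76]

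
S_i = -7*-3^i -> [-7, 21, -63, 189, -567]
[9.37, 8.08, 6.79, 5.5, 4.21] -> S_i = 9.37 + -1.29*i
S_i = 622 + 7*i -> [622, 629, 636, 643, 650]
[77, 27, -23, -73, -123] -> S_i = 77 + -50*i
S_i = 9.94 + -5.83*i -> [9.94, 4.11, -1.72, -7.55, -13.38]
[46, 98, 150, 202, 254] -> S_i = 46 + 52*i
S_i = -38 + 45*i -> [-38, 7, 52, 97, 142]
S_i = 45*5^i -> [45, 225, 1125, 5625, 28125]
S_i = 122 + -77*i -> [122, 45, -32, -109, -186]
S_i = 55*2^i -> [55, 110, 220, 440, 880]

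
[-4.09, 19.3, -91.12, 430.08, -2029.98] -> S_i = -4.09*(-4.72)^i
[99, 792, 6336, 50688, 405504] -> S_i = 99*8^i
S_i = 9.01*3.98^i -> [9.01, 35.86, 142.72, 568.03, 2260.77]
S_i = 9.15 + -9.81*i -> [9.15, -0.66, -10.47, -20.28, -30.09]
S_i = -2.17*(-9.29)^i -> [-2.17, 20.16, -187.28, 1739.83, -16163.02]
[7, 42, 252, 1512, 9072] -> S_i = 7*6^i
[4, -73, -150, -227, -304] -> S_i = 4 + -77*i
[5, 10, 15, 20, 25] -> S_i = 5 + 5*i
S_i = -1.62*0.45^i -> [-1.62, -0.73, -0.33, -0.15, -0.07]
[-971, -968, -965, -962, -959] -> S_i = -971 + 3*i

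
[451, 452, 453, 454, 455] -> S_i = 451 + 1*i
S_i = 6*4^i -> [6, 24, 96, 384, 1536]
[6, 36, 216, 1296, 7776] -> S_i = 6*6^i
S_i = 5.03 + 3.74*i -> [5.03, 8.77, 12.51, 16.25, 19.99]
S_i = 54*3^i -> [54, 162, 486, 1458, 4374]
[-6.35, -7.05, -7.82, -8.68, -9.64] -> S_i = -6.35*1.11^i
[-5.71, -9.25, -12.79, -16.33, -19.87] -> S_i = -5.71 + -3.54*i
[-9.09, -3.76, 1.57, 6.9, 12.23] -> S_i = -9.09 + 5.33*i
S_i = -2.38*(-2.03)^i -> [-2.38, 4.83, -9.81, 19.91, -40.42]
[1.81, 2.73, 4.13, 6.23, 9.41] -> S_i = 1.81*1.51^i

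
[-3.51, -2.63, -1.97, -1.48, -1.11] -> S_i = -3.51*0.75^i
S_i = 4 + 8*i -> [4, 12, 20, 28, 36]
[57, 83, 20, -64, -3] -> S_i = Random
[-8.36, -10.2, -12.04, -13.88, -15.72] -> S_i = -8.36 + -1.84*i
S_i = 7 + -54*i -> [7, -47, -101, -155, -209]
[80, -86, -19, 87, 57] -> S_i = Random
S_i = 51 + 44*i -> [51, 95, 139, 183, 227]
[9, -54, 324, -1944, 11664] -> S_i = 9*-6^i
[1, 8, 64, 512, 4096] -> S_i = 1*8^i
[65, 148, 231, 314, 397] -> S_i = 65 + 83*i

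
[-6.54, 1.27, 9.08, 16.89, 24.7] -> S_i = -6.54 + 7.81*i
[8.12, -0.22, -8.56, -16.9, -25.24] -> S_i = 8.12 + -8.34*i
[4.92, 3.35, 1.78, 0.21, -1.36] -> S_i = 4.92 + -1.57*i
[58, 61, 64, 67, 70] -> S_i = 58 + 3*i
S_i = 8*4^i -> [8, 32, 128, 512, 2048]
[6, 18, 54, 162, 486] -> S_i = 6*3^i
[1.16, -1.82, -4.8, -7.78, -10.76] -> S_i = 1.16 + -2.98*i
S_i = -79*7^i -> [-79, -553, -3871, -27097, -189679]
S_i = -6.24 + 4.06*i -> [-6.24, -2.18, 1.88, 5.94, 10.0]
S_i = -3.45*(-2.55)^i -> [-3.45, 8.8, -22.43, 57.21, -145.87]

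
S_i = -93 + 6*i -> [-93, -87, -81, -75, -69]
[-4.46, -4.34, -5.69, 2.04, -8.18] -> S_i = Random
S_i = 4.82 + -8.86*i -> [4.82, -4.04, -12.9, -21.76, -30.62]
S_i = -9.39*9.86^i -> [-9.39, -92.59, -912.89, -9001.12, -88751.0]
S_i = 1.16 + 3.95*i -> [1.16, 5.11, 9.06, 13.01, 16.96]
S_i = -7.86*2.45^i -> [-7.86, -19.26, -47.18, -115.59, -283.2]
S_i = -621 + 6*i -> [-621, -615, -609, -603, -597]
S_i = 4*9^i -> [4, 36, 324, 2916, 26244]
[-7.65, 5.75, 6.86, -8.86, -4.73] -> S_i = Random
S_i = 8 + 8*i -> [8, 16, 24, 32, 40]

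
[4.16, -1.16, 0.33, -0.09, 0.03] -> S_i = 4.16*(-0.28)^i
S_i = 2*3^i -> [2, 6, 18, 54, 162]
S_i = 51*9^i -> [51, 459, 4131, 37179, 334611]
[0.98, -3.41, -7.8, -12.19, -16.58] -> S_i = 0.98 + -4.39*i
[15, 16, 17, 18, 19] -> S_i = 15 + 1*i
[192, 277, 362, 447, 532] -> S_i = 192 + 85*i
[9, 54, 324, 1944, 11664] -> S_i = 9*6^i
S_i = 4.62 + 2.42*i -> [4.62, 7.04, 9.46, 11.88, 14.3]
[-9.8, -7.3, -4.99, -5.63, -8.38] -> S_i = Random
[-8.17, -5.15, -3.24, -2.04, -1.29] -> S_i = -8.17*0.63^i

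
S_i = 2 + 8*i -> [2, 10, 18, 26, 34]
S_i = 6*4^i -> [6, 24, 96, 384, 1536]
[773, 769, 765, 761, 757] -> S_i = 773 + -4*i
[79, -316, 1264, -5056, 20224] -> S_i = 79*-4^i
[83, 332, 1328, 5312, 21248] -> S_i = 83*4^i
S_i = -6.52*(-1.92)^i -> [-6.52, 12.52, -24.04, 46.15, -88.6]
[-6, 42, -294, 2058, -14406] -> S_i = -6*-7^i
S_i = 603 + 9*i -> [603, 612, 621, 630, 639]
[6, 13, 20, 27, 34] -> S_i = 6 + 7*i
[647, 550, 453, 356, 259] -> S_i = 647 + -97*i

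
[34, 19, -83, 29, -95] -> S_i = Random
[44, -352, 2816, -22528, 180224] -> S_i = 44*-8^i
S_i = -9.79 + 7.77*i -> [-9.79, -2.02, 5.75, 13.52, 21.29]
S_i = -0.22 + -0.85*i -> [-0.22, -1.07, -1.92, -2.77, -3.62]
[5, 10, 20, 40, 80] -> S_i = 5*2^i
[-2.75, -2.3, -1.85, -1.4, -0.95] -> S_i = -2.75 + 0.45*i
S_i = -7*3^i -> [-7, -21, -63, -189, -567]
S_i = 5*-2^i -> [5, -10, 20, -40, 80]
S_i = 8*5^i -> [8, 40, 200, 1000, 5000]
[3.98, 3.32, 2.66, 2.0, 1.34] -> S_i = 3.98 + -0.66*i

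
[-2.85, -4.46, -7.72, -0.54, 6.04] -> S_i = Random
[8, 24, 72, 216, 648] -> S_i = 8*3^i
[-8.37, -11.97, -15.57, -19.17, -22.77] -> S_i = -8.37 + -3.60*i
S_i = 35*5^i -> [35, 175, 875, 4375, 21875]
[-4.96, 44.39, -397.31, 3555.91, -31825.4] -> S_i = -4.96*(-8.95)^i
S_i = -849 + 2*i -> [-849, -847, -845, -843, -841]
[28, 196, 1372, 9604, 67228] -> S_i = 28*7^i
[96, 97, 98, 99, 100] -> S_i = 96 + 1*i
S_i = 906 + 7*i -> [906, 913, 920, 927, 934]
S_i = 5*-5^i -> [5, -25, 125, -625, 3125]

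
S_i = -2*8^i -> [-2, -16, -128, -1024, -8192]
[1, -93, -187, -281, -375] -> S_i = 1 + -94*i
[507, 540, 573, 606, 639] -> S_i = 507 + 33*i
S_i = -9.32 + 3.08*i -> [-9.32, -6.24, -3.16, -0.08, 3.0]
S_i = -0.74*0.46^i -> [-0.74, -0.34, -0.16, -0.07, -0.03]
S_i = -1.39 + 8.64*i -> [-1.39, 7.25, 15.89, 24.53, 33.17]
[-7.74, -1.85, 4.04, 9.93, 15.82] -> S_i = -7.74 + 5.89*i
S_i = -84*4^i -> [-84, -336, -1344, -5376, -21504]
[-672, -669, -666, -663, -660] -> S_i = -672 + 3*i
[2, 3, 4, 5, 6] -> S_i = 2 + 1*i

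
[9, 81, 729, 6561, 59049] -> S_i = 9*9^i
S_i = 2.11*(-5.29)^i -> [2.11, -11.16, 59.05, -312.36, 1652.36]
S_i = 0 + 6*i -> [0, 6, 12, 18, 24]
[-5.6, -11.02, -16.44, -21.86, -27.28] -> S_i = -5.60 + -5.42*i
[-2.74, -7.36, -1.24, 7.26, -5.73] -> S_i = Random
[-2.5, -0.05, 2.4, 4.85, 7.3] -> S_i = -2.50 + 2.45*i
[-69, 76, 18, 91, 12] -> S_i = Random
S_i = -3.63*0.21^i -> [-3.63, -0.76, -0.16, -0.03, -0.01]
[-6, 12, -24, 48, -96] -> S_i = -6*-2^i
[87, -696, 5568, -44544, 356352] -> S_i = 87*-8^i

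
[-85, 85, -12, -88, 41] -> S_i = Random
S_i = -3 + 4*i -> [-3, 1, 5, 9, 13]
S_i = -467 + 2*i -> [-467, -465, -463, -461, -459]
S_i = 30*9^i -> [30, 270, 2430, 21870, 196830]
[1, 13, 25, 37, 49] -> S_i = 1 + 12*i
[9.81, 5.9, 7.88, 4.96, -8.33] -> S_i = Random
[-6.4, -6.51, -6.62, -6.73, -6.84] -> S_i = -6.40 + -0.11*i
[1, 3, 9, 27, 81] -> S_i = 1*3^i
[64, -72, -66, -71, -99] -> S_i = Random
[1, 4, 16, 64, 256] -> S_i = 1*4^i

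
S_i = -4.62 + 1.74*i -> [-4.62, -2.88, -1.14, 0.6, 2.34]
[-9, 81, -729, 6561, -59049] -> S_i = -9*-9^i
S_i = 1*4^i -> [1, 4, 16, 64, 256]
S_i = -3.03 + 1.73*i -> [-3.03, -1.3, 0.43, 2.16, 3.89]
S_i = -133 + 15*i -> [-133, -118, -103, -88, -73]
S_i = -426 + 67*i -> [-426, -359, -292, -225, -158]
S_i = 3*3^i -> [3, 9, 27, 81, 243]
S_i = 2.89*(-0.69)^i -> [2.89, -1.99, 1.38, -0.95, 0.66]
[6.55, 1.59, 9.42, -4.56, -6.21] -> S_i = Random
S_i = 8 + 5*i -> [8, 13, 18, 23, 28]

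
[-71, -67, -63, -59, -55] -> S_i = -71 + 4*i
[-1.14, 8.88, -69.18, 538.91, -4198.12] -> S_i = -1.14*(-7.79)^i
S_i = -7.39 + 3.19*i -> [-7.39, -4.2, -1.01, 2.18, 5.37]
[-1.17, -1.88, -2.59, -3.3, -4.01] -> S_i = -1.17 + -0.71*i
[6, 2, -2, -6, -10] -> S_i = 6 + -4*i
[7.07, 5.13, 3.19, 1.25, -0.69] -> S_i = 7.07 + -1.94*i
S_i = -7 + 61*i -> [-7, 54, 115, 176, 237]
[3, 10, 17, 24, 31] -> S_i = 3 + 7*i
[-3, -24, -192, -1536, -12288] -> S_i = -3*8^i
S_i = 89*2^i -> [89, 178, 356, 712, 1424]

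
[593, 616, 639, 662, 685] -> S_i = 593 + 23*i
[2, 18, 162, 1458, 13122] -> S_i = 2*9^i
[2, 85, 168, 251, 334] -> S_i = 2 + 83*i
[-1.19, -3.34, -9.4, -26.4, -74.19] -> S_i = -1.19*2.81^i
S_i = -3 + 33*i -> [-3, 30, 63, 96, 129]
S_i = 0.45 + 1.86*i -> [0.45, 2.31, 4.17, 6.03, 7.89]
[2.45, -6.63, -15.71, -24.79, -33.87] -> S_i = 2.45 + -9.08*i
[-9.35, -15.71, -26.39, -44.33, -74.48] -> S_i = -9.35*1.68^i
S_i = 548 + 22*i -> [548, 570, 592, 614, 636]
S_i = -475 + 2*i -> [-475, -473, -471, -469, -467]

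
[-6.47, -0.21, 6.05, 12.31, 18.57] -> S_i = -6.47 + 6.26*i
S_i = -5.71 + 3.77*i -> [-5.71, -1.94, 1.83, 5.6, 9.37]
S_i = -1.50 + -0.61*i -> [-1.5, -2.11, -2.72, -3.33, -3.94]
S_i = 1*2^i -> [1, 2, 4, 8, 16]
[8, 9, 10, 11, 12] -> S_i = 8 + 1*i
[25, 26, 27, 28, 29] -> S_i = 25 + 1*i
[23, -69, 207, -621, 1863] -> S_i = 23*-3^i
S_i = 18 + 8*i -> [18, 26, 34, 42, 50]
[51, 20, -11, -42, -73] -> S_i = 51 + -31*i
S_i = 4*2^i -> [4, 8, 16, 32, 64]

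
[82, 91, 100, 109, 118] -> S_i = 82 + 9*i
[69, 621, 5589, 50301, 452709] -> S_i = 69*9^i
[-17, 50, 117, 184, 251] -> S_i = -17 + 67*i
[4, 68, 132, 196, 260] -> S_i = 4 + 64*i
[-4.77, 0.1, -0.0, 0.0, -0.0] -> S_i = -4.77*(-0.02)^i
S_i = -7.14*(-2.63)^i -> [-7.14, 18.78, -49.39, 129.89, -341.6]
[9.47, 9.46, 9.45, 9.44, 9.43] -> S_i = 9.47 + -0.01*i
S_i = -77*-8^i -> [-77, 616, -4928, 39424, -315392]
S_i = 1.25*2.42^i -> [1.25, 3.02, 7.32, 17.72, 42.87]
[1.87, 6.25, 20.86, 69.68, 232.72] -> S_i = 1.87*3.34^i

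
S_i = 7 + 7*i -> [7, 14, 21, 28, 35]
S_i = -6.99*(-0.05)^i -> [-6.99, 0.35, -0.02, 0.0, -0.0]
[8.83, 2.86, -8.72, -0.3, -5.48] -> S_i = Random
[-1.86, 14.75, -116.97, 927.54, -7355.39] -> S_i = -1.86*(-7.93)^i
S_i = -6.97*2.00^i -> [-6.97, -13.94, -27.88, -55.76, -111.52]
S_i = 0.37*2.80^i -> [0.37, 1.04, 2.9, 8.12, 22.74]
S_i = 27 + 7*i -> [27, 34, 41, 48, 55]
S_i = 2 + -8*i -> [2, -6, -14, -22, -30]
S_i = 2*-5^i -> [2, -10, 50, -250, 1250]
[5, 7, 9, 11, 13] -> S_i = 5 + 2*i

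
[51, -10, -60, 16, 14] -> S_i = Random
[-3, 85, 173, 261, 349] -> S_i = -3 + 88*i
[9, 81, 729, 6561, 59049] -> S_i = 9*9^i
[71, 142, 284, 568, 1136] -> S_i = 71*2^i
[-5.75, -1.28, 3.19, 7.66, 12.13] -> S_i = -5.75 + 4.47*i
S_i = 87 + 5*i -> [87, 92, 97, 102, 107]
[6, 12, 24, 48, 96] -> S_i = 6*2^i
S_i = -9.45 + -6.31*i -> [-9.45, -15.76, -22.07, -28.38, -34.69]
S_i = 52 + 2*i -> [52, 54, 56, 58, 60]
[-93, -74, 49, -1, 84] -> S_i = Random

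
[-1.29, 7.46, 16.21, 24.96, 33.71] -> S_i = -1.29 + 8.75*i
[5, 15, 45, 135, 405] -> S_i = 5*3^i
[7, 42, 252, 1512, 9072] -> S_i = 7*6^i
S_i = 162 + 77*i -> [162, 239, 316, 393, 470]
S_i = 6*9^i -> [6, 54, 486, 4374, 39366]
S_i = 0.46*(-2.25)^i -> [0.46, -1.04, 2.33, -5.24, 11.79]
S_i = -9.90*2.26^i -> [-9.9, -22.37, -50.57, -114.28, -258.27]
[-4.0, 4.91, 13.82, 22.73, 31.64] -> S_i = -4.00 + 8.91*i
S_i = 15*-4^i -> [15, -60, 240, -960, 3840]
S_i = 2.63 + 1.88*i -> [2.63, 4.51, 6.39, 8.27, 10.15]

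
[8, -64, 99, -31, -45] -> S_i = Random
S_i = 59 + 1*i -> [59, 60, 61, 62, 63]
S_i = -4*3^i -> [-4, -12, -36, -108, -324]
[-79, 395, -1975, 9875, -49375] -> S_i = -79*-5^i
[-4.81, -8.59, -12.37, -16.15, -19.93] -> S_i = -4.81 + -3.78*i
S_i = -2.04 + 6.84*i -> [-2.04, 4.8, 11.64, 18.48, 25.32]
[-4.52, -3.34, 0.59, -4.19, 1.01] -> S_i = Random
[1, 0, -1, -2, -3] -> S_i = 1 + -1*i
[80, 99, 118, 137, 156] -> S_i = 80 + 19*i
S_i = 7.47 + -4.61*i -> [7.47, 2.86, -1.75, -6.36, -10.97]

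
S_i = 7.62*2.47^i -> [7.62, 18.82, 46.49, 114.83, 283.62]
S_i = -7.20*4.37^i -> [-7.2, -31.46, -137.5, -600.86, -2625.78]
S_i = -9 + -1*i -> [-9, -10, -11, -12, -13]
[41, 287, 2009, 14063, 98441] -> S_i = 41*7^i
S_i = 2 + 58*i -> [2, 60, 118, 176, 234]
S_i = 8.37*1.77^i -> [8.37, 14.81, 26.22, 46.41, 82.15]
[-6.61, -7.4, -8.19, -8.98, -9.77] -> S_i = -6.61 + -0.79*i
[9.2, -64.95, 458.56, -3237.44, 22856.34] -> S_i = 9.20*(-7.06)^i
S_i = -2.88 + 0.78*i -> [-2.88, -2.1, -1.32, -0.54, 0.24]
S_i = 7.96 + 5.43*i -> [7.96, 13.39, 18.82, 24.25, 29.68]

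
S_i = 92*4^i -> [92, 368, 1472, 5888, 23552]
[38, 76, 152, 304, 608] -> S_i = 38*2^i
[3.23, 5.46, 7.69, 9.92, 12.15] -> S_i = 3.23 + 2.23*i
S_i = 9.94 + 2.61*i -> [9.94, 12.55, 15.16, 17.77, 20.38]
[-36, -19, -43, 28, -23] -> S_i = Random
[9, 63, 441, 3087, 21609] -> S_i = 9*7^i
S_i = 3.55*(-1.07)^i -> [3.55, -3.8, 4.06, -4.35, 4.65]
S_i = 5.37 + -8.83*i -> [5.37, -3.46, -12.29, -21.12, -29.95]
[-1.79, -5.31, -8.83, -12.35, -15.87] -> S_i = -1.79 + -3.52*i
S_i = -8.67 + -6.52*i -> [-8.67, -15.19, -21.71, -28.23, -34.75]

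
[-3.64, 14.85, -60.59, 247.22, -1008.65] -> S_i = -3.64*(-4.08)^i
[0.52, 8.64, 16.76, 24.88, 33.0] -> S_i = 0.52 + 8.12*i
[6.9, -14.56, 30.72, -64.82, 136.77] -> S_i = 6.90*(-2.11)^i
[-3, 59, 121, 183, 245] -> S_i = -3 + 62*i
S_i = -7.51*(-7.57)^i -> [-7.51, 56.85, -430.36, 3257.82, -24661.73]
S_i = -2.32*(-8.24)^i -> [-2.32, 19.12, -157.52, 1297.98, -10695.4]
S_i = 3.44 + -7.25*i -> [3.44, -3.81, -11.06, -18.31, -25.56]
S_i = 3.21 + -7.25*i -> [3.21, -4.04, -11.29, -18.54, -25.79]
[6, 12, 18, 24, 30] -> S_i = 6 + 6*i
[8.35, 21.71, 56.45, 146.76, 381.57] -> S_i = 8.35*2.60^i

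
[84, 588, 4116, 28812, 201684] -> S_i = 84*7^i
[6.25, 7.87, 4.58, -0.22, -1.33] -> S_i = Random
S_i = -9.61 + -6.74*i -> [-9.61, -16.35, -23.09, -29.83, -36.57]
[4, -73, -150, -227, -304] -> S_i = 4 + -77*i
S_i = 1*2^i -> [1, 2, 4, 8, 16]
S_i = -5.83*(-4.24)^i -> [-5.83, 24.72, -104.81, 444.39, -1884.22]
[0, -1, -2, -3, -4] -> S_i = 0 + -1*i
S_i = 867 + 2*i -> [867, 869, 871, 873, 875]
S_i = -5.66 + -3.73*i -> [-5.66, -9.39, -13.12, -16.85, -20.58]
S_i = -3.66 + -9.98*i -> [-3.66, -13.64, -23.62, -33.6, -43.58]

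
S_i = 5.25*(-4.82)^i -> [5.25, -25.3, 121.97, -587.9, 2833.66]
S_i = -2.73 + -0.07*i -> [-2.73, -2.8, -2.87, -2.94, -3.01]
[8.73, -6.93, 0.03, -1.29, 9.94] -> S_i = Random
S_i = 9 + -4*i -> [9, 5, 1, -3, -7]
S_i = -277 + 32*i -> [-277, -245, -213, -181, -149]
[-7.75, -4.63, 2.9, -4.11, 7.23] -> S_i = Random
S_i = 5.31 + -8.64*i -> [5.31, -3.33, -11.97, -20.61, -29.25]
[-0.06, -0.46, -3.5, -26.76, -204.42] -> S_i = -0.06*7.64^i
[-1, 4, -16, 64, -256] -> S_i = -1*-4^i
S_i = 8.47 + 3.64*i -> [8.47, 12.11, 15.75, 19.39, 23.03]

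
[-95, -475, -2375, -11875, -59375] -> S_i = -95*5^i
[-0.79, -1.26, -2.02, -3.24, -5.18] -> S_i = -0.79*1.60^i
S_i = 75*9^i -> [75, 675, 6075, 54675, 492075]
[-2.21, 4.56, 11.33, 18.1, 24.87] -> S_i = -2.21 + 6.77*i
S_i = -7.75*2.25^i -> [-7.75, -17.44, -39.23, -88.28, -198.62]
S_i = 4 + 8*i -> [4, 12, 20, 28, 36]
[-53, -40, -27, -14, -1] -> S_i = -53 + 13*i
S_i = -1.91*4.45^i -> [-1.91, -8.5, -37.82, -168.31, -748.99]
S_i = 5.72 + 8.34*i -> [5.72, 14.06, 22.4, 30.74, 39.08]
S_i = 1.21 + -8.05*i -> [1.21, -6.84, -14.89, -22.94, -30.99]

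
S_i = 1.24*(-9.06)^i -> [1.24, -11.23, 101.78, -922.16, 8354.77]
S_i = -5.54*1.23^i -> [-5.54, -6.81, -8.38, -10.31, -12.68]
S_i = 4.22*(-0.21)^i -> [4.22, -0.89, 0.19, -0.04, 0.01]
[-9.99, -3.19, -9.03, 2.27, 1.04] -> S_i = Random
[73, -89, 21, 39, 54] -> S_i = Random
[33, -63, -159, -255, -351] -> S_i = 33 + -96*i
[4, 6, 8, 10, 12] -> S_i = 4 + 2*i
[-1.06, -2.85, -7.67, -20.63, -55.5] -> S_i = -1.06*2.69^i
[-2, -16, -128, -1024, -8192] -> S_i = -2*8^i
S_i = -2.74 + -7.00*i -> [-2.74, -9.74, -16.74, -23.74, -30.74]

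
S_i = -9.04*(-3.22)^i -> [-9.04, 29.11, -93.73, 301.81, -971.83]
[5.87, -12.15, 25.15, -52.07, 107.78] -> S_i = 5.87*(-2.07)^i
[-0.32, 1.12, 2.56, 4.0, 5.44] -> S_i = -0.32 + 1.44*i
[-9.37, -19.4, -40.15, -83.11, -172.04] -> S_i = -9.37*2.07^i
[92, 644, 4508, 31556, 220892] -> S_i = 92*7^i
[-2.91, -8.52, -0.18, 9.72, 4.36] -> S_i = Random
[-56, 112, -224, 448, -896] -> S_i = -56*-2^i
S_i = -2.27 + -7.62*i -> [-2.27, -9.89, -17.51, -25.13, -32.75]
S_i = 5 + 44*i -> [5, 49, 93, 137, 181]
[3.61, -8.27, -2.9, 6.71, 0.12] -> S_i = Random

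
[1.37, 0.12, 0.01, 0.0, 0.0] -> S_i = 1.37*0.09^i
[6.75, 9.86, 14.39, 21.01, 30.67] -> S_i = 6.75*1.46^i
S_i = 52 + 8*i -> [52, 60, 68, 76, 84]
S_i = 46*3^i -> [46, 138, 414, 1242, 3726]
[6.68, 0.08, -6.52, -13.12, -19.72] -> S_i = 6.68 + -6.60*i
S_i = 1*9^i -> [1, 9, 81, 729, 6561]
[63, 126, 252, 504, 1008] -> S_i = 63*2^i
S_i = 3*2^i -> [3, 6, 12, 24, 48]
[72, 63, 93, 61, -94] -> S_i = Random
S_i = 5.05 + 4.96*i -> [5.05, 10.01, 14.97, 19.93, 24.89]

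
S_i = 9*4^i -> [9, 36, 144, 576, 2304]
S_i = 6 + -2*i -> [6, 4, 2, 0, -2]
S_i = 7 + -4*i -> [7, 3, -1, -5, -9]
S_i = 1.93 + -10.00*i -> [1.93, -8.07, -18.07, -28.07, -38.07]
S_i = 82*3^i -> [82, 246, 738, 2214, 6642]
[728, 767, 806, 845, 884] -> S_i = 728 + 39*i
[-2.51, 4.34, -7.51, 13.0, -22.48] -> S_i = -2.51*(-1.73)^i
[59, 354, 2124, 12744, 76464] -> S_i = 59*6^i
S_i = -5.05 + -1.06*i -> [-5.05, -6.11, -7.17, -8.23, -9.29]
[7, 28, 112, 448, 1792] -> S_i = 7*4^i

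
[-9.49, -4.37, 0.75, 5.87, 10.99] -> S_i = -9.49 + 5.12*i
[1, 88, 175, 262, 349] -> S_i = 1 + 87*i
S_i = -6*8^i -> [-6, -48, -384, -3072, -24576]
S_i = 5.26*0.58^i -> [5.26, 3.05, 1.77, 1.03, 0.6]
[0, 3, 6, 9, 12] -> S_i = 0 + 3*i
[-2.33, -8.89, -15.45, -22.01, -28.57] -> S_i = -2.33 + -6.56*i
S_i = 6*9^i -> [6, 54, 486, 4374, 39366]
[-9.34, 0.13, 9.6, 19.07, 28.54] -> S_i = -9.34 + 9.47*i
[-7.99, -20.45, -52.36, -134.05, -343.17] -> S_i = -7.99*2.56^i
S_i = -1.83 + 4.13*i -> [-1.83, 2.3, 6.43, 10.56, 14.69]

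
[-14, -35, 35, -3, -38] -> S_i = Random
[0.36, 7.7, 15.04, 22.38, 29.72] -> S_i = 0.36 + 7.34*i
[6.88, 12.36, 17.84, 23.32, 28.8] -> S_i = 6.88 + 5.48*i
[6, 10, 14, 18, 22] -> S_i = 6 + 4*i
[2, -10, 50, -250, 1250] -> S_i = 2*-5^i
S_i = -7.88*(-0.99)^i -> [-7.88, 7.8, -7.72, 7.65, -7.57]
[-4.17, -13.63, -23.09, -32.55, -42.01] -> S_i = -4.17 + -9.46*i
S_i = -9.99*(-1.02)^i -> [-9.99, 10.19, -10.39, 10.6, -10.81]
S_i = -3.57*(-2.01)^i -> [-3.57, 7.18, -14.42, 28.99, -58.27]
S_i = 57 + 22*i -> [57, 79, 101, 123, 145]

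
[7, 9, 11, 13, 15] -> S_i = 7 + 2*i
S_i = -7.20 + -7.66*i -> [-7.2, -14.86, -22.52, -30.18, -37.84]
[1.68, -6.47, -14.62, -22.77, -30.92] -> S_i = 1.68 + -8.15*i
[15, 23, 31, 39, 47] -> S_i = 15 + 8*i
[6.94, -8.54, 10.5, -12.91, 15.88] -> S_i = 6.94*(-1.23)^i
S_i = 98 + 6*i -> [98, 104, 110, 116, 122]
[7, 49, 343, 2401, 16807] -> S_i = 7*7^i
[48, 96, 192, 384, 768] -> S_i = 48*2^i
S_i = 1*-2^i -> [1, -2, 4, -8, 16]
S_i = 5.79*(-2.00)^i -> [5.79, -11.58, 23.16, -46.32, 92.64]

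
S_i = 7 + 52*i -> [7, 59, 111, 163, 215]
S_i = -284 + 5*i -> [-284, -279, -274, -269, -264]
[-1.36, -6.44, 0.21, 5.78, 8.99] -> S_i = Random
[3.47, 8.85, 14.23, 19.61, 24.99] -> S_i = 3.47 + 5.38*i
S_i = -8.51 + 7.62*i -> [-8.51, -0.89, 6.73, 14.35, 21.97]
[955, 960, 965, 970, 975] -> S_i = 955 + 5*i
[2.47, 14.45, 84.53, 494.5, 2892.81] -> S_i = 2.47*5.85^i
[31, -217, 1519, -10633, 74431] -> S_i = 31*-7^i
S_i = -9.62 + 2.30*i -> [-9.62, -7.32, -5.02, -2.72, -0.42]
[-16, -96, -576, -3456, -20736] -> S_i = -16*6^i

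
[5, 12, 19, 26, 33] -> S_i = 5 + 7*i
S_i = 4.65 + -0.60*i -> [4.65, 4.05, 3.45, 2.85, 2.25]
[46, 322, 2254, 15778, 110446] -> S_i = 46*7^i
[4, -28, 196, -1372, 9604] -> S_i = 4*-7^i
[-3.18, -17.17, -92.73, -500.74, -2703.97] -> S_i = -3.18*5.40^i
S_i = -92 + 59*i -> [-92, -33, 26, 85, 144]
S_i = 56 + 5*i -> [56, 61, 66, 71, 76]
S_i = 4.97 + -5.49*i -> [4.97, -0.52, -6.01, -11.5, -16.99]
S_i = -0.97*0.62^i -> [-0.97, -0.6, -0.37, -0.23, -0.14]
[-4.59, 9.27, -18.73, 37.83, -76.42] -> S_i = -4.59*(-2.02)^i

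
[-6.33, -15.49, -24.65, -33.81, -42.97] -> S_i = -6.33 + -9.16*i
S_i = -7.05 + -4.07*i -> [-7.05, -11.12, -15.19, -19.26, -23.33]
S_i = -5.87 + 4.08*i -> [-5.87, -1.79, 2.29, 6.37, 10.45]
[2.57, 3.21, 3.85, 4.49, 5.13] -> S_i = 2.57 + 0.64*i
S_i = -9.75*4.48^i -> [-9.75, -43.68, -195.69, -876.68, -3927.5]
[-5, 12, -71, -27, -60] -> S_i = Random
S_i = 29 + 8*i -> [29, 37, 45, 53, 61]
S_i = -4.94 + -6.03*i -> [-4.94, -10.97, -17.0, -23.03, -29.06]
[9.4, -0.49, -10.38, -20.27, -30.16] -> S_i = 9.40 + -9.89*i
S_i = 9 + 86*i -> [9, 95, 181, 267, 353]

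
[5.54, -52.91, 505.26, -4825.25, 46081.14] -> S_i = 5.54*(-9.55)^i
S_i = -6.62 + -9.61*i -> [-6.62, -16.23, -25.84, -35.45, -45.06]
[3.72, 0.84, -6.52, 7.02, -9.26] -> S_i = Random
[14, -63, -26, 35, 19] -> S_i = Random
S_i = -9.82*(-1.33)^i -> [-9.82, 13.06, -17.37, 23.1, -30.73]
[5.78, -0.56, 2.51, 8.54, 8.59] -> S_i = Random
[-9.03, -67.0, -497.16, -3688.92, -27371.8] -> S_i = -9.03*7.42^i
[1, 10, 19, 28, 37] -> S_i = 1 + 9*i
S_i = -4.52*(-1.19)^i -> [-4.52, 5.38, -6.4, 7.62, -9.06]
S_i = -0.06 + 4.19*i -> [-0.06, 4.13, 8.32, 12.51, 16.7]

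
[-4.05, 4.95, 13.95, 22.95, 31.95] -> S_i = -4.05 + 9.00*i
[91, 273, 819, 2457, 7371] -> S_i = 91*3^i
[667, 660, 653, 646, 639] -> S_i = 667 + -7*i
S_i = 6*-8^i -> [6, -48, 384, -3072, 24576]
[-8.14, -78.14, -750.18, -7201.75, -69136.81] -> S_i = -8.14*9.60^i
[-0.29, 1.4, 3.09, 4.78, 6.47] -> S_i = -0.29 + 1.69*i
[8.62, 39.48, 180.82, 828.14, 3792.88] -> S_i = 8.62*4.58^i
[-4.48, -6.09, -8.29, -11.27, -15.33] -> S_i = -4.48*1.36^i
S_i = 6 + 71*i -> [6, 77, 148, 219, 290]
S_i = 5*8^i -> [5, 40, 320, 2560, 20480]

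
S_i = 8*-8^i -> [8, -64, 512, -4096, 32768]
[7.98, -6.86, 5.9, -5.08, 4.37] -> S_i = 7.98*(-0.86)^i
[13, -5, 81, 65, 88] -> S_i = Random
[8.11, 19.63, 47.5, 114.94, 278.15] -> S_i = 8.11*2.42^i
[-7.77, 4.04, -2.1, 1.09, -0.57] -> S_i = -7.77*(-0.52)^i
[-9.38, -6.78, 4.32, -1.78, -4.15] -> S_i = Random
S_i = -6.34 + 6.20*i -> [-6.34, -0.14, 6.06, 12.26, 18.46]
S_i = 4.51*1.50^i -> [4.51, 6.76, 10.15, 15.22, 22.83]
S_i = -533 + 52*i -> [-533, -481, -429, -377, -325]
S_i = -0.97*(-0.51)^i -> [-0.97, 0.49, -0.25, 0.13, -0.07]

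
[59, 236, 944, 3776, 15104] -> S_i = 59*4^i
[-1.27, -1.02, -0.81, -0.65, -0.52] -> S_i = -1.27*0.80^i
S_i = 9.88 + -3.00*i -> [9.88, 6.88, 3.88, 0.88, -2.12]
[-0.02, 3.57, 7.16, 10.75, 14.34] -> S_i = -0.02 + 3.59*i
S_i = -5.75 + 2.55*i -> [-5.75, -3.2, -0.65, 1.9, 4.45]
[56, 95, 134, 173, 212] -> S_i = 56 + 39*i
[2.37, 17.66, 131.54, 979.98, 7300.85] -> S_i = 2.37*7.45^i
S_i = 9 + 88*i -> [9, 97, 185, 273, 361]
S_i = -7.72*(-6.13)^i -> [-7.72, 47.32, -290.09, 1778.27, -10900.82]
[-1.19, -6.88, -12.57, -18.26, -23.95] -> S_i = -1.19 + -5.69*i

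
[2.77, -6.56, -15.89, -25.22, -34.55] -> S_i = 2.77 + -9.33*i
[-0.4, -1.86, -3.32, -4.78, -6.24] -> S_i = -0.40 + -1.46*i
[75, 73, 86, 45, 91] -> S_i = Random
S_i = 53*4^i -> [53, 212, 848, 3392, 13568]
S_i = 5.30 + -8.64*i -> [5.3, -3.34, -11.98, -20.62, -29.26]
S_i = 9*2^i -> [9, 18, 36, 72, 144]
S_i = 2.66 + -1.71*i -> [2.66, 0.95, -0.76, -2.47, -4.18]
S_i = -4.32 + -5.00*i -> [-4.32, -9.32, -14.32, -19.32, -24.32]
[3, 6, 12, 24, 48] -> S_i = 3*2^i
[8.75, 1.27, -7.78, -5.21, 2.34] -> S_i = Random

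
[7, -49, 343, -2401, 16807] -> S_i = 7*-7^i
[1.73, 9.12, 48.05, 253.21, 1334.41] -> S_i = 1.73*5.27^i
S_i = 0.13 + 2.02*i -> [0.13, 2.15, 4.17, 6.19, 8.21]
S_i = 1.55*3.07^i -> [1.55, 4.76, 14.61, 44.85, 137.68]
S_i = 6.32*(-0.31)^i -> [6.32, -1.96, 0.61, -0.19, 0.06]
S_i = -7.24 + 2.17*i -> [-7.24, -5.07, -2.9, -0.73, 1.44]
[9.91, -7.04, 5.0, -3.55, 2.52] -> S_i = 9.91*(-0.71)^i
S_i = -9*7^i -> [-9, -63, -441, -3087, -21609]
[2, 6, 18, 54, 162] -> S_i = 2*3^i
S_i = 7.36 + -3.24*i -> [7.36, 4.12, 0.88, -2.36, -5.6]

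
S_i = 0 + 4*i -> [0, 4, 8, 12, 16]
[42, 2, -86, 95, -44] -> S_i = Random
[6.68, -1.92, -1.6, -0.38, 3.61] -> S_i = Random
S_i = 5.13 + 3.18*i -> [5.13, 8.31, 11.49, 14.67, 17.85]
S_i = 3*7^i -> [3, 21, 147, 1029, 7203]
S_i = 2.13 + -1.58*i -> [2.13, 0.55, -1.03, -2.61, -4.19]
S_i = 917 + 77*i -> [917, 994, 1071, 1148, 1225]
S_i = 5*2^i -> [5, 10, 20, 40, 80]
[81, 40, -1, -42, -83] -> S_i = 81 + -41*i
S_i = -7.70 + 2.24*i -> [-7.7, -5.46, -3.22, -0.98, 1.26]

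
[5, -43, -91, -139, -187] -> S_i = 5 + -48*i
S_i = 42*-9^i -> [42, -378, 3402, -30618, 275562]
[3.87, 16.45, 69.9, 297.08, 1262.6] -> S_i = 3.87*4.25^i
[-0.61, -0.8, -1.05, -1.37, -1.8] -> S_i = -0.61*1.31^i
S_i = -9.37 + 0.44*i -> [-9.37, -8.93, -8.49, -8.05, -7.61]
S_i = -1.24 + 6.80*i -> [-1.24, 5.56, 12.36, 19.16, 25.96]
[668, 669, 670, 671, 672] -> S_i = 668 + 1*i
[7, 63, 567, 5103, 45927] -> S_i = 7*9^i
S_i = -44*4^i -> [-44, -176, -704, -2816, -11264]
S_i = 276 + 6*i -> [276, 282, 288, 294, 300]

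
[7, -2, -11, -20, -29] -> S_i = 7 + -9*i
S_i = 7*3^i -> [7, 21, 63, 189, 567]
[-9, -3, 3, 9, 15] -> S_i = -9 + 6*i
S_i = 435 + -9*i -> [435, 426, 417, 408, 399]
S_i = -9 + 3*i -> [-9, -6, -3, 0, 3]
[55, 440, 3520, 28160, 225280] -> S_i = 55*8^i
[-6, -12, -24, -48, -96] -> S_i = -6*2^i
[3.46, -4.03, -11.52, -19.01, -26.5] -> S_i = 3.46 + -7.49*i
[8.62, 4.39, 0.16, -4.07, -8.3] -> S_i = 8.62 + -4.23*i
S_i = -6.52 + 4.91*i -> [-6.52, -1.61, 3.3, 8.21, 13.12]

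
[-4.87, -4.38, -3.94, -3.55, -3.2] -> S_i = -4.87*0.90^i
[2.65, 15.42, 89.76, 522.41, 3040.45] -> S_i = 2.65*5.82^i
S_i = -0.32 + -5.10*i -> [-0.32, -5.42, -10.52, -15.62, -20.72]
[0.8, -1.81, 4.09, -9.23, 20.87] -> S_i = 0.80*(-2.26)^i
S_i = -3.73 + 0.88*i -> [-3.73, -2.85, -1.97, -1.09, -0.21]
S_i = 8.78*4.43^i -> [8.78, 38.9, 172.31, 763.32, 3381.5]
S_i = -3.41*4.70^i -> [-3.41, -16.03, -75.33, -354.04, -1663.97]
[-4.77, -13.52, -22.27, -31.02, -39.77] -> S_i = -4.77 + -8.75*i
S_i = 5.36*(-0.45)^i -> [5.36, -2.41, 1.09, -0.49, 0.22]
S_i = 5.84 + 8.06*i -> [5.84, 13.9, 21.96, 30.02, 38.08]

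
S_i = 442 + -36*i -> [442, 406, 370, 334, 298]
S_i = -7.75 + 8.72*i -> [-7.75, 0.97, 9.69, 18.41, 27.13]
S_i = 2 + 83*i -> [2, 85, 168, 251, 334]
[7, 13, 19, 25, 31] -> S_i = 7 + 6*i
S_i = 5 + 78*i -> [5, 83, 161, 239, 317]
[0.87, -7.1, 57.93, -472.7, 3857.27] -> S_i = 0.87*(-8.16)^i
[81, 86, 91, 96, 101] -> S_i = 81 + 5*i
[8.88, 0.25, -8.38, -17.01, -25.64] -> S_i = 8.88 + -8.63*i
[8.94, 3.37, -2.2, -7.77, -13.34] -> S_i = 8.94 + -5.57*i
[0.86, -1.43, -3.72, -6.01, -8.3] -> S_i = 0.86 + -2.29*i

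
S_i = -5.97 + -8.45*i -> [-5.97, -14.42, -22.87, -31.32, -39.77]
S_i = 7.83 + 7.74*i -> [7.83, 15.57, 23.31, 31.05, 38.79]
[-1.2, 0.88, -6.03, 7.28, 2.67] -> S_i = Random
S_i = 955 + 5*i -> [955, 960, 965, 970, 975]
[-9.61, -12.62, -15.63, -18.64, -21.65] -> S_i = -9.61 + -3.01*i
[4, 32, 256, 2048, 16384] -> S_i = 4*8^i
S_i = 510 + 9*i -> [510, 519, 528, 537, 546]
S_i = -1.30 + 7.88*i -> [-1.3, 6.58, 14.46, 22.34, 30.22]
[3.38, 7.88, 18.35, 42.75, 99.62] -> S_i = 3.38*2.33^i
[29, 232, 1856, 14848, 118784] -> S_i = 29*8^i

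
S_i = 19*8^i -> [19, 152, 1216, 9728, 77824]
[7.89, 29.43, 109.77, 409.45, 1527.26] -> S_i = 7.89*3.73^i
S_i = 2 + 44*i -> [2, 46, 90, 134, 178]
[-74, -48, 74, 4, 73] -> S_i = Random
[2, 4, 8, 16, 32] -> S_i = 2*2^i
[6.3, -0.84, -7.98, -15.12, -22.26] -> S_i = 6.30 + -7.14*i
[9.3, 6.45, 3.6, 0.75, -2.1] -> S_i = 9.30 + -2.85*i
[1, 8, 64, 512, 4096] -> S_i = 1*8^i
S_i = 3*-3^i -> [3, -9, 27, -81, 243]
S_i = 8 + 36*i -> [8, 44, 80, 116, 152]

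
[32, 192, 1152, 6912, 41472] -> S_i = 32*6^i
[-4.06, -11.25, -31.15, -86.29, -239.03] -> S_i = -4.06*2.77^i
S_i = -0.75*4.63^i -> [-0.75, -3.47, -16.08, -74.44, -344.66]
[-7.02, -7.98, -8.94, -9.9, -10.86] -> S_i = -7.02 + -0.96*i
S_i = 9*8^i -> [9, 72, 576, 4608, 36864]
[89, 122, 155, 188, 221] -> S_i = 89 + 33*i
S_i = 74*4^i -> [74, 296, 1184, 4736, 18944]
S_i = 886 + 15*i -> [886, 901, 916, 931, 946]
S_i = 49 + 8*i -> [49, 57, 65, 73, 81]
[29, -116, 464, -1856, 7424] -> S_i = 29*-4^i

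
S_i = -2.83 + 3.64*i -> [-2.83, 0.81, 4.45, 8.09, 11.73]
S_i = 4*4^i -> [4, 16, 64, 256, 1024]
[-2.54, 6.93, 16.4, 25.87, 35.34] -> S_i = -2.54 + 9.47*i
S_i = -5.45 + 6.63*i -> [-5.45, 1.18, 7.81, 14.44, 21.07]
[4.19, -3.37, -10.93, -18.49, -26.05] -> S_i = 4.19 + -7.56*i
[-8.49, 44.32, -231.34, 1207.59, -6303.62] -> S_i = -8.49*(-5.22)^i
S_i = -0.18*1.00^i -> [-0.18, -0.18, -0.18, -0.18, -0.18]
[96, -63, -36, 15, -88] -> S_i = Random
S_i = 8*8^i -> [8, 64, 512, 4096, 32768]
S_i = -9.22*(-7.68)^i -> [-9.22, 70.81, -543.82, 4176.52, -32075.67]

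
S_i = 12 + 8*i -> [12, 20, 28, 36, 44]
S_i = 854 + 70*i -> [854, 924, 994, 1064, 1134]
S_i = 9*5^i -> [9, 45, 225, 1125, 5625]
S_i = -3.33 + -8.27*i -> [-3.33, -11.6, -19.87, -28.14, -36.41]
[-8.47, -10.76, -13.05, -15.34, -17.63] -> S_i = -8.47 + -2.29*i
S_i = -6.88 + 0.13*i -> [-6.88, -6.75, -6.62, -6.49, -6.36]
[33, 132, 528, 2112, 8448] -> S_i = 33*4^i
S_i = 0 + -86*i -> [0, -86, -172, -258, -344]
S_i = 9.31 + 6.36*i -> [9.31, 15.67, 22.03, 28.39, 34.75]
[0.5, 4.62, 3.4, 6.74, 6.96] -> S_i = Random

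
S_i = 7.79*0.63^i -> [7.79, 4.91, 3.09, 1.95, 1.23]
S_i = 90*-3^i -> [90, -270, 810, -2430, 7290]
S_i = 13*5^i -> [13, 65, 325, 1625, 8125]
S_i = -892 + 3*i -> [-892, -889, -886, -883, -880]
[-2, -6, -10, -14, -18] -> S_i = -2 + -4*i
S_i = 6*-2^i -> [6, -12, 24, -48, 96]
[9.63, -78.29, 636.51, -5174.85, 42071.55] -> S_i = 9.63*(-8.13)^i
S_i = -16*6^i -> [-16, -96, -576, -3456, -20736]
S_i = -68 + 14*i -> [-68, -54, -40, -26, -12]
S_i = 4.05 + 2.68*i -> [4.05, 6.73, 9.41, 12.09, 14.77]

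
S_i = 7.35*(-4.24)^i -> [7.35, -31.16, 132.14, -560.25, 2375.48]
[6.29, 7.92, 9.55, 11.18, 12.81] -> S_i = 6.29 + 1.63*i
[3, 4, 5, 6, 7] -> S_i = 3 + 1*i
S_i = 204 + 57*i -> [204, 261, 318, 375, 432]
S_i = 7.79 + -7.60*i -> [7.79, 0.19, -7.41, -15.01, -22.61]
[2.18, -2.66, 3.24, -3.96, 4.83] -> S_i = 2.18*(-1.22)^i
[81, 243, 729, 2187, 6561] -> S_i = 81*3^i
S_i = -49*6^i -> [-49, -294, -1764, -10584, -63504]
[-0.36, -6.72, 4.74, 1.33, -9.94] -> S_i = Random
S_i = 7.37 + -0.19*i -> [7.37, 7.18, 6.99, 6.8, 6.61]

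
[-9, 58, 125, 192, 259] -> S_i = -9 + 67*i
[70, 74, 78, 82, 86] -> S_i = 70 + 4*i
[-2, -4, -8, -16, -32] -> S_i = -2*2^i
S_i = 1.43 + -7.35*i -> [1.43, -5.92, -13.27, -20.62, -27.97]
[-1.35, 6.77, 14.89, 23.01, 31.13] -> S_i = -1.35 + 8.12*i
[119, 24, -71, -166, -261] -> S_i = 119 + -95*i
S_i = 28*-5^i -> [28, -140, 700, -3500, 17500]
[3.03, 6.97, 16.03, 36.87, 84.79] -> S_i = 3.03*2.30^i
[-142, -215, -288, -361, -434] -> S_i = -142 + -73*i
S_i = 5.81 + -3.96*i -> [5.81, 1.85, -2.11, -6.07, -10.03]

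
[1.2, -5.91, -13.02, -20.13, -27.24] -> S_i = 1.20 + -7.11*i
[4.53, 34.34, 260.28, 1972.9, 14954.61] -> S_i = 4.53*7.58^i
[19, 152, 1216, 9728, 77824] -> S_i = 19*8^i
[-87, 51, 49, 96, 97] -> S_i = Random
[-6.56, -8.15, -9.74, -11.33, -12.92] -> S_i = -6.56 + -1.59*i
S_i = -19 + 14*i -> [-19, -5, 9, 23, 37]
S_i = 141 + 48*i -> [141, 189, 237, 285, 333]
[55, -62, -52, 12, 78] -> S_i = Random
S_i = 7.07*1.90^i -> [7.07, 13.43, 25.52, 48.49, 92.14]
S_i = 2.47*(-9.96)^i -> [2.47, -24.6, 245.03, -2440.48, 24307.16]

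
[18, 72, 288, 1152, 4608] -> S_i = 18*4^i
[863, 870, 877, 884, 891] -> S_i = 863 + 7*i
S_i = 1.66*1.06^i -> [1.66, 1.76, 1.87, 1.98, 2.1]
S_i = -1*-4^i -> [-1, 4, -16, 64, -256]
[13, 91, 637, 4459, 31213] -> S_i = 13*7^i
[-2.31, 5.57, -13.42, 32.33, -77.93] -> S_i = -2.31*(-2.41)^i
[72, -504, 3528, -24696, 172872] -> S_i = 72*-7^i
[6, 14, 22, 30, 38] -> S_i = 6 + 8*i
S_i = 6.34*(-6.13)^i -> [6.34, -38.86, 238.24, -1460.4, 8952.23]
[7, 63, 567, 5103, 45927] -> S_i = 7*9^i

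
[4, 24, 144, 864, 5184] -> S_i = 4*6^i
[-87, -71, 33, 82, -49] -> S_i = Random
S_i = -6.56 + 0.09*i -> [-6.56, -6.47, -6.38, -6.29, -6.2]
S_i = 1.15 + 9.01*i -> [1.15, 10.16, 19.17, 28.18, 37.19]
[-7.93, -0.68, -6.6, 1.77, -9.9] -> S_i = Random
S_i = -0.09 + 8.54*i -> [-0.09, 8.45, 16.99, 25.53, 34.07]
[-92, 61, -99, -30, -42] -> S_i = Random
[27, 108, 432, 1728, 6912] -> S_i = 27*4^i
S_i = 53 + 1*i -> [53, 54, 55, 56, 57]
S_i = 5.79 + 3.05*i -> [5.79, 8.84, 11.89, 14.94, 17.99]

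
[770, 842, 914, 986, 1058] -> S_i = 770 + 72*i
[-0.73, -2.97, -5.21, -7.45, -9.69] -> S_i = -0.73 + -2.24*i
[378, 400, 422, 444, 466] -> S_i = 378 + 22*i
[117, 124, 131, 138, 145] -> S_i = 117 + 7*i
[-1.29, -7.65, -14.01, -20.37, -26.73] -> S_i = -1.29 + -6.36*i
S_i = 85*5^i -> [85, 425, 2125, 10625, 53125]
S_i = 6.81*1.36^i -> [6.81, 9.26, 12.6, 17.13, 23.3]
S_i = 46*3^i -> [46, 138, 414, 1242, 3726]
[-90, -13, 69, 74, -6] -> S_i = Random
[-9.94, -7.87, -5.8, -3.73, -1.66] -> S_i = -9.94 + 2.07*i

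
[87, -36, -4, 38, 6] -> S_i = Random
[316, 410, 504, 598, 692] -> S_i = 316 + 94*i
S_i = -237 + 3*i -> [-237, -234, -231, -228, -225]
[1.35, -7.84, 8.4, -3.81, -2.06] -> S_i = Random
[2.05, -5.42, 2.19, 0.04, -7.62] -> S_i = Random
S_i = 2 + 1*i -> [2, 3, 4, 5, 6]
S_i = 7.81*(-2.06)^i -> [7.81, -16.09, 33.14, -68.27, 140.64]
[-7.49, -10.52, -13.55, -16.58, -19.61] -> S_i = -7.49 + -3.03*i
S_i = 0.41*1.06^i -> [0.41, 0.43, 0.46, 0.49, 0.52]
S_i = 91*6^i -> [91, 546, 3276, 19656, 117936]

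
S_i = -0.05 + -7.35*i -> [-0.05, -7.4, -14.75, -22.1, -29.45]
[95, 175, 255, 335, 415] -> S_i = 95 + 80*i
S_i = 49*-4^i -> [49, -196, 784, -3136, 12544]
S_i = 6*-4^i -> [6, -24, 96, -384, 1536]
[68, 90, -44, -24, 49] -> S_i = Random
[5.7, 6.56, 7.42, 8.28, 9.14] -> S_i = 5.70 + 0.86*i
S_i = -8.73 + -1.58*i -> [-8.73, -10.31, -11.89, -13.47, -15.05]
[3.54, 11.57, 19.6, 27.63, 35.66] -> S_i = 3.54 + 8.03*i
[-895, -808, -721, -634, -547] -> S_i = -895 + 87*i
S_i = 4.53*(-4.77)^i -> [4.53, -21.61, 103.07, -491.65, 2345.16]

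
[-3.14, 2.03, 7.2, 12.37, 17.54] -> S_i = -3.14 + 5.17*i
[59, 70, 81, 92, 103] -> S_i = 59 + 11*i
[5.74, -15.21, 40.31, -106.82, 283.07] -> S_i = 5.74*(-2.65)^i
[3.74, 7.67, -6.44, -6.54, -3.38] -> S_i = Random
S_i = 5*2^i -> [5, 10, 20, 40, 80]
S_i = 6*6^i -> [6, 36, 216, 1296, 7776]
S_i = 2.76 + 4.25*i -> [2.76, 7.01, 11.26, 15.51, 19.76]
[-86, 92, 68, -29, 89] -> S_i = Random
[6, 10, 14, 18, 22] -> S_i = 6 + 4*i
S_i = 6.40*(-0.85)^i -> [6.4, -5.44, 4.62, -3.93, 3.34]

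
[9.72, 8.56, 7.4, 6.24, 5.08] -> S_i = 9.72 + -1.16*i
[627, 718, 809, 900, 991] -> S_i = 627 + 91*i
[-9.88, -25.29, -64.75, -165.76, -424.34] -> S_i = -9.88*2.56^i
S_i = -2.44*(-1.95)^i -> [-2.44, 4.76, -9.28, 18.09, -35.28]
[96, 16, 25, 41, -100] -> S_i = Random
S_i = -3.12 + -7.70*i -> [-3.12, -10.82, -18.52, -26.22, -33.92]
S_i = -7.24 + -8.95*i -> [-7.24, -16.19, -25.14, -34.09, -43.04]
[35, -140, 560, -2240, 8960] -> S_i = 35*-4^i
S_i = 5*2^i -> [5, 10, 20, 40, 80]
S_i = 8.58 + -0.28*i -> [8.58, 8.3, 8.02, 7.74, 7.46]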